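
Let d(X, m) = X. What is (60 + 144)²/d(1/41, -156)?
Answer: 1706256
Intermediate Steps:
(60 + 144)²/d(1/41, -156) = (60 + 144)²/(1/41) = 204²/(1/41) = 41616*41 = 1706256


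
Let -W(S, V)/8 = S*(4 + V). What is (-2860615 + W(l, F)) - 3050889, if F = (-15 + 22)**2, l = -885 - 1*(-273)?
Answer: -5652016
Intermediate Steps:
l = -612 (l = -885 + 273 = -612)
F = 49 (F = 7**2 = 49)
W(S, V) = -8*S*(4 + V)
(-2860615 + W(l, F)) - 3050889 = (-2860615 - 8*(-612)*(4 + 49)) - 3050889 = (-2860615 - 8*(-612)*53) - 3050889 = (-2860615 + 259488) - 3050889 = -2601127 - 3050889 = -5652016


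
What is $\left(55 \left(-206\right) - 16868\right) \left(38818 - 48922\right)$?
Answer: $284912592$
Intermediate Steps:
$\left(55 \left(-206\right) - 16868\right) \left(38818 - 48922\right) = \left(-11330 - 16868\right) \left(-10104\right) = \left(-28198\right) \left(-10104\right) = 284912592$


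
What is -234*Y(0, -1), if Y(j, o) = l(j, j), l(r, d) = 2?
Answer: -468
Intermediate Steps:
Y(j, o) = 2
-234*Y(0, -1) = -234*2 = -468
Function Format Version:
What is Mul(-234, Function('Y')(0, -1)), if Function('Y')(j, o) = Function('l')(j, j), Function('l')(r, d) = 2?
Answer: -468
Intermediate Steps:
Function('Y')(j, o) = 2
Mul(-234, Function('Y')(0, -1)) = Mul(-234, 2) = -468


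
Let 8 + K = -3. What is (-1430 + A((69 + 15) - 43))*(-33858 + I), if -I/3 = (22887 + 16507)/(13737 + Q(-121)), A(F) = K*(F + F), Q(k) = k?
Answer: 134419018965/1702 ≈ 7.8977e+7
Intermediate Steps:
K = -11 (K = -8 - 3 = -11)
A(F) = -22*F (A(F) = -11*(F + F) = -22*F)
I = -59091/6808 (I = -3*(22887 + 16507)/(13737 - 121) = -118182/13616 = -3*19697/6808 = -59091/6808 ≈ -8.6796)
(-1430 + A((69 + 15) - 43))*(-33858 + I) = (-1430 - 22*((69 + 15) - 43))*(-33858 - 59091/6808) = (-1430 - 22*(84 - 43))*(-230564355/6808) = (-1430 - 22*41)*(-230564355/6808) = (-1430 - 902)*(-230564355/6808) = -2332*(-230564355/6808) = 134419018965/1702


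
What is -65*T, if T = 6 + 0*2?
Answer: -390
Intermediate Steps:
T = 6 (T = 6 + 0 = 6)
-65*T = -65*6 = -390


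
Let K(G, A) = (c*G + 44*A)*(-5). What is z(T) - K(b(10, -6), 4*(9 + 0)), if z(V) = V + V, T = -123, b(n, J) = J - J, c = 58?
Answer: 7674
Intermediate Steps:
b(n, J) = 0
z(V) = 2*V
K(G, A) = -290*G - 220*A (K(G, A) = (58*G + 44*A)*(-5) = (44*A + 58*G)*(-5) = -290*G - 220*A)
z(T) - K(b(10, -6), 4*(9 + 0)) = 2*(-123) - (-290*0 - 880*(9 + 0)) = -246 - (0 - 880*9) = -246 - (0 - 220*36) = -246 - (0 - 7920) = -246 - 1*(-7920) = -246 + 7920 = 7674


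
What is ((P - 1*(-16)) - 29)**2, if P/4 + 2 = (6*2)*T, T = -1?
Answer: 4761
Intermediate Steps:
P = -56 (P = -8 + 4*((6*2)*(-1)) = -8 + 4*(12*(-1)) = -8 + 4*(-12) = -8 - 48 = -56)
((P - 1*(-16)) - 29)**2 = ((-56 - 1*(-16)) - 29)**2 = ((-56 + 16) - 29)**2 = (-40 - 29)**2 = (-69)**2 = 4761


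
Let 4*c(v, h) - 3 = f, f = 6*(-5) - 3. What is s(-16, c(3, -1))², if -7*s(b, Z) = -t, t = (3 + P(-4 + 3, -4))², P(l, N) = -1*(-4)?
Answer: 49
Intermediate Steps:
f = -33 (f = -30 - 3 = -33)
c(v, h) = -15/2 (c(v, h) = ¾ + (¼)*(-33) = ¾ - 33/4 = -15/2)
P(l, N) = 4
t = 49 (t = (3 + 4)² = 7² = 49)
s(b, Z) = 7 (s(b, Z) = -(-1)*49/7 = -⅐*(-49) = 7)
s(-16, c(3, -1))² = 7² = 49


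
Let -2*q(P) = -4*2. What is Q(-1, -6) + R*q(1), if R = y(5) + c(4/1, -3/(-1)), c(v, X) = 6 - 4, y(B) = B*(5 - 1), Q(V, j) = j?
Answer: 82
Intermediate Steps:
q(P) = 4 (q(P) = -(-2)*2 = -½*(-8) = 4)
y(B) = 4*B (y(B) = B*4 = 4*B)
c(v, X) = 2
R = 22 (R = 4*5 + 2 = 20 + 2 = 22)
Q(-1, -6) + R*q(1) = -6 + 22*4 = -6 + 88 = 82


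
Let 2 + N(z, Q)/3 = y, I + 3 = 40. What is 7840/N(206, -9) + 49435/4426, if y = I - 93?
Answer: -13049075/385062 ≈ -33.888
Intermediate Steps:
I = 37 (I = -3 + 40 = 37)
y = -56 (y = 37 - 93 = -56)
N(z, Q) = -174 (N(z, Q) = -6 + 3*(-56) = -6 - 168 = -174)
7840/N(206, -9) + 49435/4426 = 7840/(-174) + 49435/4426 = 7840*(-1/174) + 49435*(1/4426) = -3920/87 + 49435/4426 = -13049075/385062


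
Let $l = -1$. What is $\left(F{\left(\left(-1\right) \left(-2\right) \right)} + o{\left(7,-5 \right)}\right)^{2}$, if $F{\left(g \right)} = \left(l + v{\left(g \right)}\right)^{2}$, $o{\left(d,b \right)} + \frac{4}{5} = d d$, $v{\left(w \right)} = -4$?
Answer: $\frac{133956}{25} \approx 5358.2$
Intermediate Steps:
$o{\left(d,b \right)} = - \frac{4}{5} + d^{2}$ ($o{\left(d,b \right)} = - \frac{4}{5} + d d = - \frac{4}{5} + d^{2}$)
$F{\left(g \right)} = 25$ ($F{\left(g \right)} = \left(-1 - 4\right)^{2} = \left(-5\right)^{2} = 25$)
$\left(F{\left(\left(-1\right) \left(-2\right) \right)} + o{\left(7,-5 \right)}\right)^{2} = \left(25 - \left(\frac{4}{5} - 7^{2}\right)\right)^{2} = \left(25 + \left(- \frac{4}{5} + 49\right)\right)^{2} = \left(25 + \frac{241}{5}\right)^{2} = \left(\frac{366}{5}\right)^{2} = \frac{133956}{25}$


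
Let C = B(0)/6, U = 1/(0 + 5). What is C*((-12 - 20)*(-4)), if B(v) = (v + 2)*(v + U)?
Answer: 128/15 ≈ 8.5333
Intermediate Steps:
U = ⅕ (U = 1/5 = 1*(⅕) = ⅕ ≈ 0.20000)
B(v) = (2 + v)*(⅕ + v) (B(v) = (v + 2)*(v + ⅕) = (2 + v)*(⅕ + v))
C = 1/15 (C = (⅖ + 0² + (11/5)*0)/6 = (⅖ + 0 + 0)*(⅙) = (⅖)*(⅙) = 1/15 ≈ 0.066667)
C*((-12 - 20)*(-4)) = ((-12 - 20)*(-4))/15 = (-32*(-4))/15 = (1/15)*128 = 128/15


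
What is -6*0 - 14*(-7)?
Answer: 98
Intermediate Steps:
-6*0 - 14*(-7) = 0 + 98 = 98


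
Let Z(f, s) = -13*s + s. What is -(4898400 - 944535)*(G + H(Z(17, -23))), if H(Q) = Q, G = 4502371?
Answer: -17802858380655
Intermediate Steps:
Z(f, s) = -12*s
-(4898400 - 944535)*(G + H(Z(17, -23))) = -(4898400 - 944535)*(4502371 - 12*(-23)) = -3953865*(4502371 + 276) = -3953865*4502647 = -1*17802858380655 = -17802858380655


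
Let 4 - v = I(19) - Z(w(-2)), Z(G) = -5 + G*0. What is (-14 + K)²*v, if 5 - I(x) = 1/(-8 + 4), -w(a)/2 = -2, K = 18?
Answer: -100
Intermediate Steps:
w(a) = 4 (w(a) = -2*(-2) = 4)
Z(G) = -5 (Z(G) = -5 + 0 = -5)
I(x) = 21/4 (I(x) = 5 - 1/(-8 + 4) = 5 - 1/(-4) = 5 - 1*(-¼) = 5 + ¼ = 21/4)
v = -25/4 (v = 4 - (21/4 - 1*(-5)) = 4 - (21/4 + 5) = 4 - 1*41/4 = 4 - 41/4 = -25/4 ≈ -6.2500)
(-14 + K)²*v = (-14 + 18)²*(-25/4) = 4²*(-25/4) = 16*(-25/4) = -100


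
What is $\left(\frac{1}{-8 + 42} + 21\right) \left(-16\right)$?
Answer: $- \frac{5720}{17} \approx -336.47$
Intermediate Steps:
$\left(\frac{1}{-8 + 42} + 21\right) \left(-16\right) = \left(\frac{1}{34} + 21\right) \left(-16\right) = \frac{715}{34} \left(-16\right) = - \frac{5720}{17}$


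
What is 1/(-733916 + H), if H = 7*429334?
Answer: 1/2271422 ≈ 4.4025e-7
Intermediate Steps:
H = 3005338
1/(-733916 + H) = 1/(-733916 + 3005338) = 1/2271422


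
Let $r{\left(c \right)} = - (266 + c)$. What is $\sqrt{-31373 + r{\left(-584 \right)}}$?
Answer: $i \sqrt{31055} \approx 176.22 i$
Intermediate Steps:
$r{\left(c \right)} = -266 - c$
$\sqrt{-31373 + r{\left(-584 \right)}} = \sqrt{-31373 - -318} = \sqrt{-31373 + \left(-266 + 584\right)} = \sqrt{-31373 + 318} = \sqrt{-31055} = i \sqrt{31055}$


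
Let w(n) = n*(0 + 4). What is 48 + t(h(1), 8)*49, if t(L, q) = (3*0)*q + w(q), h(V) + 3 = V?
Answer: 1616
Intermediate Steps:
h(V) = -3 + V
w(n) = 4*n (w(n) = n*4 = 4*n)
t(L, q) = 4*q (t(L, q) = (3*0)*q + 4*q = 0*q + 4*q = 0 + 4*q = 4*q)
48 + t(h(1), 8)*49 = 48 + (4*8)*49 = 48 + 32*49 = 48 + 1568 = 1616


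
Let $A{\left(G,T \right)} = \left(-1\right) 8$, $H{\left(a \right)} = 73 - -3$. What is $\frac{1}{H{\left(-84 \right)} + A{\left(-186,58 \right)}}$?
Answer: $\frac{1}{68} \approx 0.014706$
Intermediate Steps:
$H{\left(a \right)} = 76$ ($H{\left(a \right)} = 73 + 3 = 76$)
$A{\left(G,T \right)} = -8$
$\frac{1}{H{\left(-84 \right)} + A{\left(-186,58 \right)}} = \frac{1}{76 - 8} = \frac{1}{68}$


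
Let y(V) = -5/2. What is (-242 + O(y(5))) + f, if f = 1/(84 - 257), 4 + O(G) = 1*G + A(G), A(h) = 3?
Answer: -84945/346 ≈ -245.51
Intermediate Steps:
y(V) = -5/2 (y(V) = -5*½ = -5/2)
O(G) = -1 + G (O(G) = -4 + (1*G + 3) = -4 + (G + 3) = -4 + (3 + G) = -1 + G)
f = -1/173 (f = 1/(-173) = -1/173 ≈ -0.0057803)
(-242 + O(y(5))) + f = (-242 + (-1 - 5/2)) - 1/173 = (-242 - 7/2) - 1/173 = -491/2 - 1/173 = -84945/346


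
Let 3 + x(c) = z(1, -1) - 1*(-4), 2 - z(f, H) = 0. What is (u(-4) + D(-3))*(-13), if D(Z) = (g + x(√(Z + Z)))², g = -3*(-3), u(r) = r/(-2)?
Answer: -1898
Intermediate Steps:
z(f, H) = 2 (z(f, H) = 2 - 1*0 = 2 + 0 = 2)
u(r) = -r/2 (u(r) = r*(-½) = -r/2)
g = 9
x(c) = 3 (x(c) = -3 + (2 - 1*(-4)) = -3 + (2 + 4) = -3 + 6 = 3)
D(Z) = 144 (D(Z) = (9 + 3)² = 12² = 144)
(u(-4) + D(-3))*(-13) = (-½*(-4) + 144)*(-13) = (2 + 144)*(-13) = 146*(-13) = -1898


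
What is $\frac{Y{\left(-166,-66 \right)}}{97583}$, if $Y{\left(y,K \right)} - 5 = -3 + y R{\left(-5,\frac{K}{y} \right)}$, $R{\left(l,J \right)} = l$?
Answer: $\frac{832}{97583} \approx 0.0085261$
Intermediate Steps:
$Y{\left(y,K \right)} = 2 - 5 y$ ($Y{\left(y,K \right)} = 5 + \left(-3 + y \left(-5\right)\right) = 5 - \left(3 + 5 y\right) = 2 - 5 y$)
$\frac{Y{\left(-166,-66 \right)}}{97583} = \frac{2 - -830}{97583} = \left(2 + 830\right) \frac{1}{97583} = 832 \cdot \frac{1}{97583} = \frac{832}{97583}$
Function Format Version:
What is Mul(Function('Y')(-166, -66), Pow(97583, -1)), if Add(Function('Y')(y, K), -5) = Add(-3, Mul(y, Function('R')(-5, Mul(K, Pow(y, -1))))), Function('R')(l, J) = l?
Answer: Rational(832, 97583) ≈ 0.0085261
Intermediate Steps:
Function('Y')(y, K) = Add(2, Mul(-5, y)) (Function('Y')(y, K) = Add(5, Add(-3, Mul(y, -5))) = Add(5, Add(-3, Mul(-5, y))) = Add(2, Mul(-5, y)))
Mul(Function('Y')(-166, -66), Pow(97583, -1)) = Mul(Add(2, Mul(-5, -166)), Pow(97583, -1)) = Mul(Add(2, 830), Rational(1, 97583)) = Mul(832, Rational(1, 97583)) = Rational(832, 97583)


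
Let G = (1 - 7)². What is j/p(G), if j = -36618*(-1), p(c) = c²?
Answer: 6103/216 ≈ 28.255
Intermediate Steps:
G = 36 (G = (-6)² = 36)
j = 36618
j/p(G) = 36618/(36²) = 36618/1296 = 36618*(1/1296) = 6103/216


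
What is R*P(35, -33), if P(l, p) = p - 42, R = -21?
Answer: 1575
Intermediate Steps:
P(l, p) = -42 + p
R*P(35, -33) = -21*(-42 - 33) = -21*(-75) = 1575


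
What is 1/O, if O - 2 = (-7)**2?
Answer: 1/51 ≈ 0.019608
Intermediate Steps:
O = 51 (O = 2 + (-7)**2 = 2 + 49 = 51)
1/O = 1/51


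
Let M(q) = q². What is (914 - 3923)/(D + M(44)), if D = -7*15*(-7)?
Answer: -3009/2671 ≈ -1.1265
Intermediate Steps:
D = 735 (D = -105*(-7) = 735)
(914 - 3923)/(D + M(44)) = (914 - 3923)/(735 + 44²) = -3009/(735 + 1936) = -3009/2671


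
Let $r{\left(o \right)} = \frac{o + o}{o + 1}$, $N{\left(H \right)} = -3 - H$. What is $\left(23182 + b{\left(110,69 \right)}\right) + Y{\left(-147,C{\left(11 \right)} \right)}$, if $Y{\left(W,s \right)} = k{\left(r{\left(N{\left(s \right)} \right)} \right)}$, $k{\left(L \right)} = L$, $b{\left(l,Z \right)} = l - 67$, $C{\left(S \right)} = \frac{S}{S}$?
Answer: $\frac{69683}{3} \approx 23228.0$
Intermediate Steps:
$C{\left(S \right)} = 1$
$b{\left(l,Z \right)} = -67 + l$
$r{\left(o \right)} = \frac{2 o}{1 + o}$
$Y{\left(W,s \right)} = \frac{2 \left(-3 - s\right)}{-2 - s}$ ($Y{\left(W,s \right)} = \frac{2 \left(-3 - s\right)}{1 - \left(3 + s\right)} = \frac{2 \left(-3 - s\right)}{-2 - s}$)
$\left(23182 + b{\left(110,69 \right)}\right) + Y{\left(-147,C{\left(11 \right)} \right)} = \left(23182 + \left(-67 + 110\right)\right) + \frac{2 \left(3 + 1\right)}{2 + 1} = \left(23182 + 43\right) + 2 \cdot \frac{1}{3} \cdot 4 = 23225 + 2 \cdot \frac{1}{3} \cdot 4 = 23225 + \frac{8}{3} = \frac{69683}{3}$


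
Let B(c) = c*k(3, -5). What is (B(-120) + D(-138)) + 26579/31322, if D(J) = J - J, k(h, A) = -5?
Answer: 18819779/31322 ≈ 600.85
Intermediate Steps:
D(J) = 0
B(c) = -5*c (B(c) = c*(-5) = -5*c)
(B(-120) + D(-138)) + 26579/31322 = (-5*(-120) + 0) + 26579/31322 = (600 + 0) + 26579*(1/31322) = 600 + 26579/31322 = 18819779/31322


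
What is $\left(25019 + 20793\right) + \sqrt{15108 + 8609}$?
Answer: $45812 + \sqrt{23717} \approx 45966.0$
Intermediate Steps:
$\left(25019 + 20793\right) + \sqrt{15108 + 8609} = 45812 + \sqrt{23717}$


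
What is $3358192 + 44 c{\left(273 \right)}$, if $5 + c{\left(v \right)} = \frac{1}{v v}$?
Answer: $\frac{250266295232}{74529} \approx 3.358 \cdot 10^{6}$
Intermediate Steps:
$c{\left(v \right)} = -5 + \frac{1}{v^{2}}$ ($c{\left(v \right)} = -5 + \frac{1}{v v} = -5 + \frac{1}{v^{2}}$)
$3358192 + 44 c{\left(273 \right)} = 3358192 + 44 \left(-5 + \frac{1}{74529}\right) = 3358192 + 44 \left(- \frac{372644}{74529}\right) = 3358192 - \frac{16396336}{74529} = \frac{250266295232}{74529}$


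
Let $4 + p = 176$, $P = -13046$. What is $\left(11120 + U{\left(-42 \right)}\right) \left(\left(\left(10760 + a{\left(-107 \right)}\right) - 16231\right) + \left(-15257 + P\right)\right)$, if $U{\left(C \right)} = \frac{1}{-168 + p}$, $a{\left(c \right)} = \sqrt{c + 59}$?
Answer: $- \frac{751150647}{2} + 44481 i \sqrt{3} \approx -3.7558 \cdot 10^{8} + 77043.0 i$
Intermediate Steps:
$p = 172$ ($p = -4 + 176 = 172$)
$a{\left(c \right)} = \sqrt{59 + c}$
$U{\left(C \right)} = \frac{1}{4}$ ($U{\left(C \right)} = \frac{1}{-168 + 172} = \frac{1}{4}$)
$\left(11120 + U{\left(-42 \right)}\right) \left(\left(\left(10760 + a{\left(-107 \right)}\right) - 16231\right) + \left(-15257 + P\right)\right) = \left(11120 + \frac{1}{4}\right) \left(\left(\left(10760 + \sqrt{59 - 107}\right) - 16231\right) - 28303\right) = \frac{44481 \left(\left(\left(10760 + \sqrt{-48}\right) - 16231\right) - 28303\right)}{4} = \frac{44481 \left(\left(\left(10760 + 4 i \sqrt{3}\right) - 16231\right) - 28303\right)}{4} = \frac{44481 \left(\left(-5471 + 4 i \sqrt{3}\right) - 28303\right)}{4} = \frac{44481 \left(-33774 + 4 i \sqrt{3}\right)}{4} = - \frac{751150647}{2} + 44481 i \sqrt{3}$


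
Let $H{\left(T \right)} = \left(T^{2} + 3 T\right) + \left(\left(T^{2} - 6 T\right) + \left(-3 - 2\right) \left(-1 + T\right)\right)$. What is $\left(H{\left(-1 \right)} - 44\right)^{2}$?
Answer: $841$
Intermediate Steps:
$H{\left(T \right)} = 5 - 8 T + 2 T^{2}$ ($H{\left(T \right)} = \left(T^{2} + 3 T\right) - \left(- T^{2} + 5 \left(-1 + T\right) + 6 T\right) = \left(T^{2} + 3 T\right) - \left(-5 - T^{2} + 11 T\right) = \left(T^{2} + 3 T\right) + \left(5 + T^{2} - 11 T\right) = 5 - 8 T + 2 T^{2}$)
$\left(H{\left(-1 \right)} - 44\right)^{2} = \left(\left(5 - -8 + 2 \left(-1\right)^{2}\right) - 44\right)^{2} = \left(\left(5 + 8 + 2 \cdot 1\right) - 44\right)^{2} = \left(\left(5 + 8 + 2\right) - 44\right)^{2} = \left(15 - 44\right)^{2} = \left(-29\right)^{2} = 841$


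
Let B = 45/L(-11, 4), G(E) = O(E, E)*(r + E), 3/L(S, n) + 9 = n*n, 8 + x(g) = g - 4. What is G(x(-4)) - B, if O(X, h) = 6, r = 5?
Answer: -171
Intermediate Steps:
x(g) = -12 + g (x(g) = -8 + (g - 4) = -8 + (-4 + g) = -12 + g)
L(S, n) = 3/(-9 + n²) (L(S, n) = 3/(-9 + n*n) = 3/(-9 + n²))
G(E) = 30 + 6*E (G(E) = 6*(5 + E) = 30 + 6*E)
B = 105 (B = 45/((3/(-9 + 4²))) = 45/((3/(-9 + 16))) = 45/((3/7)) = 45/((3*(⅐))) = 45/(3/7) = 45*(7/3) = 105)
G(x(-4)) - B = (30 + 6*(-12 - 4)) - 1*105 = (30 + 6*(-16)) - 105 = (30 - 96) - 105 = -66 - 105 = -171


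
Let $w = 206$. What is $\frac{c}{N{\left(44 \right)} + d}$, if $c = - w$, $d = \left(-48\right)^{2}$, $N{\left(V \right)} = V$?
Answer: $- \frac{103}{1174} \approx -0.087734$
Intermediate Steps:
$d = 2304$
$c = -206$ ($c = \left(-1\right) 206 = -206$)
$\frac{c}{N{\left(44 \right)} + d} = - \frac{206}{44 + 2304} = - \frac{206}{2348} = \left(-206\right) \frac{1}{2348} = - \frac{103}{1174}$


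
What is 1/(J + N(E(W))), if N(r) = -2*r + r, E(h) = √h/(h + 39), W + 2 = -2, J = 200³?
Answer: 2450000000/19600000000000001 + 35*I/39200000000000002 ≈ 1.25e-7 + 8.9286e-16*I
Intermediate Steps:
J = 8000000
W = -4 (W = -2 - 2 = -4)
E(h) = √h/(39 + h)
N(r) = -r
1/(J + N(E(W))) = 1/(8000000 - √(-4)/(39 - 4)) = 1/(8000000 - 2*I/35) = 1225*(8000000 + 2*I/35)/78400000000000004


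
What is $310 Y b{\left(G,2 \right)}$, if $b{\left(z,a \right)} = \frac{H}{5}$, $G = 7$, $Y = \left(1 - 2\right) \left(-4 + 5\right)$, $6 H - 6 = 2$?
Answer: $- \frac{248}{3} \approx -82.667$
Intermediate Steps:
$H = \frac{4}{3}$ ($H = 1 + \frac{1}{6} \cdot 2 = 1 + \frac{1}{3} = \frac{4}{3} \approx 1.3333$)
$Y = -1$ ($Y = \left(-1\right) 1 = -1$)
$b{\left(z,a \right)} = \frac{4}{15}$ ($b{\left(z,a \right)} = \frac{4}{3 \cdot 5} = \frac{4}{3} \cdot \frac{1}{5} = \frac{4}{15}$)
$310 Y b{\left(G,2 \right)} = 310 \left(\left(-1\right) \frac{4}{15}\right) = 310 \left(- \frac{4}{15}\right) = - \frac{248}{3}$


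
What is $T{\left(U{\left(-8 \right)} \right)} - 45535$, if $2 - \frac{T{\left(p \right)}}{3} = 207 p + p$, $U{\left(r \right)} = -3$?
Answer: $-43657$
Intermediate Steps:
$T{\left(p \right)} = 6 - 624 p$ ($T{\left(p \right)} = 6 - 3 \left(207 p + p\right) = 6 - 3 \cdot 208 p = 6 - 624 p$)
$T{\left(U{\left(-8 \right)} \right)} - 45535 = \left(6 - -1872\right) - 45535 = \left(6 + 1872\right) - 45535 = 1878 - 45535 = -43657$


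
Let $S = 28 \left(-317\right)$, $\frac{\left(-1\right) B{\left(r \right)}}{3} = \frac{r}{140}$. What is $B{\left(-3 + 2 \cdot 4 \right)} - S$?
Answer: $\frac{248525}{28} \approx 8875.9$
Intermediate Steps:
$B{\left(r \right)} = - \frac{3 r}{140}$ ($B{\left(r \right)} = - 3 \frac{r}{140} = - \frac{3 r}{140}$)
$S = -8876$
$B{\left(-3 + 2 \cdot 4 \right)} - S = - \frac{3 \left(-3 + 2 \cdot 4\right)}{140} - -8876 = - \frac{3 \left(-3 + 8\right)}{140} + 8876 = \left(- \frac{3}{140}\right) 5 + 8876 = - \frac{3}{28} + 8876 = \frac{248525}{28}$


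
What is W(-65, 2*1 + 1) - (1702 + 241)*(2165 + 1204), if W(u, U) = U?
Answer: -6545964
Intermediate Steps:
W(-65, 2*1 + 1) - (1702 + 241)*(2165 + 1204) = (2*1 + 1) - (1702 + 241)*(2165 + 1204) = (2 + 1) - 1943*3369 = 3 - 1*6545967 = 3 - 6545967 = -6545964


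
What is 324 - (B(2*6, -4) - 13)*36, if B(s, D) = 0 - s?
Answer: 1224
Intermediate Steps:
B(s, D) = -s
324 - (B(2*6, -4) - 13)*36 = 324 - (-2*6 - 13)*36 = 324 - (-1*12 - 13)*36 = 324 - (-12 - 13)*36 = 324 - (-25)*36 = 324 - 1*(-900) = 324 + 900 = 1224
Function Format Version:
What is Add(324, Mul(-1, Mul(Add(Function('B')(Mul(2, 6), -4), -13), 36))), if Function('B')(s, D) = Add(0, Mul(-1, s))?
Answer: 1224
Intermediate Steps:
Function('B')(s, D) = Mul(-1, s)
Add(324, Mul(-1, Mul(Add(Function('B')(Mul(2, 6), -4), -13), 36))) = Add(324, Mul(-1, Mul(Add(Mul(-1, Mul(2, 6)), -13), 36))) = Add(324, Mul(-1, Mul(Add(Mul(-1, 12), -13), 36))) = Add(324, Mul(-1, Mul(Add(-12, -13), 36))) = Add(324, Mul(-1, Mul(-25, 36))) = Add(324, Mul(-1, -900)) = Add(324, 900) = 1224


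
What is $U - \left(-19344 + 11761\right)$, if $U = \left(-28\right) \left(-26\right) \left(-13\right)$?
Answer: $-1881$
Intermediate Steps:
$U = -9464$ ($U = 728 \left(-13\right) = -9464$)
$U - \left(-19344 + 11761\right) = -9464 - \left(-19344 + 11761\right) = -9464 - -7583 = -9464 + 7583 = -1881$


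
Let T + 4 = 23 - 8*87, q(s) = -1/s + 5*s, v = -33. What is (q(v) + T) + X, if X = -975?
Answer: -59960/33 ≈ -1817.0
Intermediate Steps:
T = -677 (T = -4 + (23 - 8*87) = -4 + (23 - 696) = -4 - 673 = -677)
(q(v) + T) + X = ((-1/(-33) + 5*(-33)) - 677) - 975 = ((-1*(-1/33) - 165) - 677) - 975 = ((1/33 - 165) - 677) - 975 = (-5444/33 - 677) - 975 = -27785/33 - 975 = -59960/33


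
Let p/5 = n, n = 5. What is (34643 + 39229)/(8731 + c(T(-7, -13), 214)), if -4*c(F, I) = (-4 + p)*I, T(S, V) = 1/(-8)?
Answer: 147744/15215 ≈ 9.7104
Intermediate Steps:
p = 25 (p = 5*5 = 25)
T(S, V) = -⅛
c(F, I) = -21*I/4 (c(F, I) = -(-4 + 25)*I/4 = -21*I/4)
(34643 + 39229)/(8731 + c(T(-7, -13), 214)) = (34643 + 39229)/(8731 - 21/4*214) = 73872/(8731 - 2247/2) = 73872/(15215/2) = 73872*(2/15215) = 147744/15215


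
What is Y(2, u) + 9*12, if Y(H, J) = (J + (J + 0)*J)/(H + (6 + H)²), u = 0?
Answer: 108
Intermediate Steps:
Y(H, J) = (J + J²)/(H + (6 + H)²) (Y(H, J) = (J + J*J)/(H + (6 + H)²) = (J + J²)/(H + (6 + H)²))
Y(2, u) + 9*12 = 0*(1 + 0)/(2 + (6 + 2)²) + 9*12 = 0*1/(2 + 8²) + 108 = 0*1/(2 + 64) + 108 = 0*1/66 + 108 = 0*(1/66)*1 + 108 = 0 + 108 = 108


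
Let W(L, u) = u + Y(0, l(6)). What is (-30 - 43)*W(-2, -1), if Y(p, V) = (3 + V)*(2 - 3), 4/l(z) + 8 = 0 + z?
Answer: 146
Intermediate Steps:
l(z) = 4/(-8 + z) (l(z) = 4/(-8 + (0 + z)) = 4/(-8 + z))
Y(p, V) = -3 - V (Y(p, V) = (3 + V)*(-1) = -3 - V)
W(L, u) = -1 + u (W(L, u) = u + (-3 - 4/(-8 + 6)) = u + (-3 - 4/(-2)) = u + (-3 - 4*(-1)/2) = u + (-3 - 1*(-2)) = u + (-3 + 2) = u - 1 = -1 + u)
(-30 - 43)*W(-2, -1) = (-30 - 43)*(-1 - 1) = -73*(-2) = 146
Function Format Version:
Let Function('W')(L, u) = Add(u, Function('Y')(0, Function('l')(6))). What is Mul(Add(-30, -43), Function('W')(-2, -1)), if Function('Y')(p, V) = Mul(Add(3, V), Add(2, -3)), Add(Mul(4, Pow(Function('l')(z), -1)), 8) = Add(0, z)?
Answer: 146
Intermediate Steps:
Function('l')(z) = Mul(4, Pow(Add(-8, z), -1)) (Function('l')(z) = Mul(4, Pow(Add(-8, Add(0, z)), -1)) = Mul(4, Pow(Add(-8, z), -1)))
Function('Y')(p, V) = Add(-3, Mul(-1, V)) (Function('Y')(p, V) = Mul(Add(3, V), -1) = Add(-3, Mul(-1, V)))
Function('W')(L, u) = Add(-1, u) (Function('W')(L, u) = Add(u, Add(-3, Mul(-1, Mul(4, Pow(Add(-8, 6), -1))))) = Add(u, Add(-3, Mul(-1, Mul(4, Pow(-2, -1))))) = Add(u, Add(-3, Mul(-1, Mul(4, Rational(-1, 2))))) = Add(u, Add(-3, Mul(-1, -2))) = Add(u, Add(-3, 2)) = Add(u, -1) = Add(-1, u))
Mul(Add(-30, -43), Function('W')(-2, -1)) = Mul(Add(-30, -43), Add(-1, -1)) = Mul(-73, -2) = 146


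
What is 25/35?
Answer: 5/7 ≈ 0.71429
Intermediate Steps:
25/35 = (1/35)*25 = 5/7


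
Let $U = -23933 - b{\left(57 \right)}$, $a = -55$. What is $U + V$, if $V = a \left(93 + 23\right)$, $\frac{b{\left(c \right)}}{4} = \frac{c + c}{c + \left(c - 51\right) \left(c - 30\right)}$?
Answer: $- \frac{2213001}{73} \approx -30315.0$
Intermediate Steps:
$b{\left(c \right)} = \frac{8 c}{c + \left(-51 + c\right) \left(-30 + c\right)}$ ($b{\left(c \right)} = 4 \frac{c + c}{c + \left(c - 51\right) \left(c - 30\right)} = 4 \frac{2 c}{c + \left(-51 + c\right) \left(-30 + c\right)} = \frac{8 c}{c + \left(-51 + c\right) \left(-30 + c\right)}$)
$V = -6380$ ($V = - 55 \left(93 + 23\right) = \left(-55\right) 116 = -6380$)
$U = - \frac{1747261}{73}$ ($U = -23933 - 8 \cdot 57 \frac{1}{1530 + 57^{2} - 4560} = -23933 - 8 \cdot 57 \frac{1}{1530 + 3249 - 4560} = -23933 - 8 \cdot 57 \cdot \frac{1}{219} = -23933 - \frac{152}{73} = - \frac{1747261}{73} \approx -23935.0$)
$U + V = - \frac{1747261}{73} - 6380 = - \frac{2213001}{73}$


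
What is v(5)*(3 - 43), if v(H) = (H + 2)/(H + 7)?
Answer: -70/3 ≈ -23.333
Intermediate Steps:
v(H) = (2 + H)/(7 + H)
v(5)*(3 - 43) = ((2 + 5)/(7 + 5))*(3 - 43) = (7/12)*(-40) = -70/3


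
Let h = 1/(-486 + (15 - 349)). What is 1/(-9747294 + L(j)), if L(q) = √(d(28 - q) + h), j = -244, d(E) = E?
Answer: -7992781080/77907987064174481 - 2*√45722995/77907987064174481 ≈ -1.0259e-7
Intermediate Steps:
h = -1/820 (h = 1/(-486 - 334) = 1/(-820) = -1/820 ≈ -0.0012195)
L(q) = √(22959/820 - q) (L(q) = √((28 - q) - 1/820) = √(22959/820 - q))
1/(-9747294 + L(j)) = 1/(-9747294 + √(4706595 - 168100*(-244))/410) = 1/(-9747294 + √(4706595 + 41016400)/410) = 1/(-9747294 + √45722995/410)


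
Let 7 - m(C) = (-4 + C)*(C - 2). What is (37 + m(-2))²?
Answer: 400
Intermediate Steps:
m(C) = 7 - (-4 + C)*(-2 + C) (m(C) = 7 - (-4 + C)*(C - 2) = 7 - (-4 + C)*(-2 + C))
(37 + m(-2))² = (37 + (-1 - 1*(-2)² + 6*(-2)))² = (37 + (-1 - 1*4 - 12))² = (37 + (-1 - 4 - 12))² = (37 - 17)² = 20² = 400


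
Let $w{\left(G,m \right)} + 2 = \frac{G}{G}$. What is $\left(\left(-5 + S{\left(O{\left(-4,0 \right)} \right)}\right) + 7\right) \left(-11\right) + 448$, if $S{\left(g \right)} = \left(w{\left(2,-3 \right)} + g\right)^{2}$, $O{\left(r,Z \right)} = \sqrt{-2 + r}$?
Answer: $481 + 22 i \sqrt{6} \approx 481.0 + 53.889 i$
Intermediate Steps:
$w{\left(G,m \right)} = -1$ ($w{\left(G,m \right)} = -2 + \frac{G}{G} = -2 + 1 = -1$)
$S{\left(g \right)} = \left(-1 + g\right)^{2}$
$\left(\left(-5 + S{\left(O{\left(-4,0 \right)} \right)}\right) + 7\right) \left(-11\right) + 448 = \left(\left(-5 + \left(-1 + \sqrt{-2 - 4}\right)^{2}\right) + 7\right) \left(-11\right) + 448 = \left(\left(-5 + \left(-1 + \sqrt{-6}\right)^{2}\right) + 7\right) \left(-11\right) + 448 = \left(\left(-5 + \left(-1 + i \sqrt{6}\right)^{2}\right) + 7\right) \left(-11\right) + 448 = \left(2 + \left(-1 + i \sqrt{6}\right)^{2}\right) \left(-11\right) + 448 = \left(-22 - 11 \left(-1 + i \sqrt{6}\right)^{2}\right) + 448 = 426 - 11 \left(-1 + i \sqrt{6}\right)^{2}$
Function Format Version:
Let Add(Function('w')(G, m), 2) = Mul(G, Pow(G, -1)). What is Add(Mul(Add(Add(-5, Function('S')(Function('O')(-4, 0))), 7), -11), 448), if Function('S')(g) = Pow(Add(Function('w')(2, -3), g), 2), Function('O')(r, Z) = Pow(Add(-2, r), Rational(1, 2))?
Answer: Add(481, Mul(22, I, Pow(6, Rational(1, 2)))) ≈ Add(481.00, Mul(53.889, I))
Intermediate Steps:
Function('w')(G, m) = -1 (Function('w')(G, m) = Add(-2, Mul(G, Pow(G, -1))) = Add(-2, 1) = -1)
Function('S')(g) = Pow(Add(-1, g), 2)
Add(Mul(Add(Add(-5, Function('S')(Function('O')(-4, 0))), 7), -11), 448) = Add(Mul(Add(Add(-5, Pow(Add(-1, Pow(Add(-2, -4), Rational(1, 2))), 2)), 7), -11), 448) = Add(Mul(Add(Add(-5, Pow(Add(-1, Pow(-6, Rational(1, 2))), 2)), 7), -11), 448) = Add(Mul(Add(Add(-5, Pow(Add(-1, Mul(I, Pow(6, Rational(1, 2)))), 2)), 7), -11), 448) = Add(Mul(Add(2, Pow(Add(-1, Mul(I, Pow(6, Rational(1, 2)))), 2)), -11), 448) = Add(Add(-22, Mul(-11, Pow(Add(-1, Mul(I, Pow(6, Rational(1, 2)))), 2))), 448) = Add(426, Mul(-11, Pow(Add(-1, Mul(I, Pow(6, Rational(1, 2)))), 2)))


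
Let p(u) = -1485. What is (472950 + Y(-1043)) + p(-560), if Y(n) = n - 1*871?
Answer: 469551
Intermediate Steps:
Y(n) = -871 + n (Y(n) = n - 871 = -871 + n)
(472950 + Y(-1043)) + p(-560) = (472950 + (-871 - 1043)) - 1485 = (472950 - 1914) - 1485 = 471036 - 1485 = 469551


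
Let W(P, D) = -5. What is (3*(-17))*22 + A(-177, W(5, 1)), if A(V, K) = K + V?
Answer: -1304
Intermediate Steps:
(3*(-17))*22 + A(-177, W(5, 1)) = (3*(-17))*22 + (-5 - 177) = -51*22 - 182 = -1122 - 182 = -1304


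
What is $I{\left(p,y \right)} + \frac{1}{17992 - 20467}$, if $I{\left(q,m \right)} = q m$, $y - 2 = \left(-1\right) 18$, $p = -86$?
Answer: $\frac{3405599}{2475} \approx 1376.0$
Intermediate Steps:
$y = -16$ ($y = 2 - 18 = -16$)
$I{\left(q,m \right)} = m q$
$I{\left(p,y \right)} + \frac{1}{17992 - 20467} = \left(-16\right) \left(-86\right) + \frac{1}{17992 - 20467} = 1376 + \frac{1}{-2475} = 1376 - \frac{1}{2475} = \frac{3405599}{2475}$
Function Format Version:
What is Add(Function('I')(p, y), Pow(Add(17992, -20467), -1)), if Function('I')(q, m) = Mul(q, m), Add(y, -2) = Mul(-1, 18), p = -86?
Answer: Rational(3405599, 2475) ≈ 1376.0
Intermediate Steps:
y = -16 (y = Add(2, Mul(-1, 18)) = Add(2, -18) = -16)
Function('I')(q, m) = Mul(m, q)
Add(Function('I')(p, y), Pow(Add(17992, -20467), -1)) = Add(Mul(-16, -86), Pow(Add(17992, -20467), -1)) = Add(1376, Pow(-2475, -1)) = Add(1376, Rational(-1, 2475)) = Rational(3405599, 2475)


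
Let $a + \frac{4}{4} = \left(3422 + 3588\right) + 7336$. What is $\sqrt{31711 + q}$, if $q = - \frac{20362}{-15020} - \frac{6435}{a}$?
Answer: $\frac{3 \sqrt{1635764659976796190}}{21546190} \approx 178.08$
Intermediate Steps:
$a = 14345$ ($a = -1 + \left(\left(3422 + 3588\right) + 7336\right) = -1 + \left(7010 + 7336\right) = -1 + 14346 = 14345$)
$q = \frac{19543919}{21546190}$ ($q = - \frac{20362}{-15020} - \frac{6435}{14345} = \left(-20362\right) \left(- \frac{1}{15020}\right) - \frac{1287}{2869} = \frac{10181}{7510} - \frac{1287}{2869} = \frac{19543919}{21546190} \approx 0.90707$)
$\sqrt{31711 + q} = \sqrt{31711 + \frac{19543919}{21546190}} = \sqrt{\frac{683270775009}{21546190}} = \frac{3 \sqrt{1635764659976796190}}{21546190}$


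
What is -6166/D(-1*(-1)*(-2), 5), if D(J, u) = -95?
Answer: 6166/95 ≈ 64.905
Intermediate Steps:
-6166/D(-1*(-1)*(-2), 5) = -6166/(-95) = -6166*(-1/95) = 6166/95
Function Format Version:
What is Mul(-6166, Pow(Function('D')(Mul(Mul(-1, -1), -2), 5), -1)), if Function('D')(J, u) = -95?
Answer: Rational(6166, 95) ≈ 64.905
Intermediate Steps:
Mul(-6166, Pow(Function('D')(Mul(Mul(-1, -1), -2), 5), -1)) = Mul(-6166, Pow(-95, -1)) = Mul(-6166, Rational(-1, 95)) = Rational(6166, 95)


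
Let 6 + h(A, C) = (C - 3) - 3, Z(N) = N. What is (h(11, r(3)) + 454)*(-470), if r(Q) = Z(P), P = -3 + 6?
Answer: -209150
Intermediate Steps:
P = 3
r(Q) = 3
h(A, C) = -12 + C (h(A, C) = -6 + ((C - 3) - 3) = -6 + ((-3 + C) - 3) = -6 + (-6 + C) = -12 + C)
(h(11, r(3)) + 454)*(-470) = ((-12 + 3) + 454)*(-470) = (-9 + 454)*(-470) = 445*(-470) = -209150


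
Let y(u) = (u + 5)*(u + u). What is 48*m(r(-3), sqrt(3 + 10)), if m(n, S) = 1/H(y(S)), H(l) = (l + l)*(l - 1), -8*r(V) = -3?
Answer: 1/9 - 17*sqrt(13)/585 ≈ 0.0063344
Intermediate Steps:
r(V) = 3/8 (r(V) = -1/8*(-3) = 3/8)
y(u) = 2*u*(5 + u) (y(u) = (5 + u)*(2*u) = 2*u*(5 + u))
H(l) = 2*l*(-1 + l) (H(l) = (2*l)*(-1 + l) = 2*l*(-1 + l))
m(n, S) = 1/(4*S*(-1 + 2*S*(5 + S))*(5 + S)) (m(n, S) = 1/(2*(2*S*(5 + S))*(-1 + 2*S*(5 + S))) = 1/(4*S*(-1 + 2*S*(5 + S))*(5 + S)))
48*m(r(-3), sqrt(3 + 10)) = 48*(1/(4*(sqrt(3 + 10))*(-1 + 2*sqrt(3 + 10)*(5 + sqrt(3 + 10)))*(5 + sqrt(3 + 10)))) = 48*(1/(4*(sqrt(13))*(-1 + 2*sqrt(13)*(5 + sqrt(13)))*(5 + sqrt(13)))) = 48*((sqrt(13)/13)/(4*(-1 + 2*sqrt(13)*(5 + sqrt(13)))*(5 + sqrt(13)))) = 48*(sqrt(13)/(52*(-1 + 2*sqrt(13)*(5 + sqrt(13)))*(5 + sqrt(13)))) = 12*sqrt(13)/(13*(-1 + 2*sqrt(13)*(5 + sqrt(13)))*(5 + sqrt(13)))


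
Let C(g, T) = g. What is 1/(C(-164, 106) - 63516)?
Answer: -1/63680 ≈ -1.5704e-5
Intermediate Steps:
1/(C(-164, 106) - 63516) = 1/(-164 - 63516) = 1/(-63680) = -1/63680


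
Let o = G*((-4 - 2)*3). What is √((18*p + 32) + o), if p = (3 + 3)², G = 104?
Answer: 2*I*√298 ≈ 34.525*I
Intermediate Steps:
p = 36 (p = 6² = 36)
o = -1872 (o = 104*((-4 - 2)*3) = 104*(-6*3) = 104*(-18) = -1872)
√((18*p + 32) + o) = √((18*36 + 32) - 1872) = √((648 + 32) - 1872) = √(680 - 1872) = √(-1192) = 2*I*√298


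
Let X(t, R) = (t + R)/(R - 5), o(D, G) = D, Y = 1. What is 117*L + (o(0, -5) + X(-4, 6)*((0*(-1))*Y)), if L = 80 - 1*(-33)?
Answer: 13221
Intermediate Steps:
X(t, R) = (R + t)/(-5 + R)
L = 113 (L = 80 + 33 = 113)
117*L + (o(0, -5) + X(-4, 6)*((0*(-1))*Y)) = 117*113 + (0 + ((6 - 4)/(-5 + 6))*((0*(-1))*1)) = 13221 + (0 + (2/1)*(0*1)) = 13221 + (0 + (1*2)*0) = 13221 + (0 + 2*0) = 13221 + (0 + 0) = 13221 + 0 = 13221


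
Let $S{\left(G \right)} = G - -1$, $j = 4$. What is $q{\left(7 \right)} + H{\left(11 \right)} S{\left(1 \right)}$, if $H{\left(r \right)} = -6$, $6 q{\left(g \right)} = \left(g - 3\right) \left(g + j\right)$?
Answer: $- \frac{14}{3} \approx -4.6667$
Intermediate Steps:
$q{\left(g \right)} = \frac{\left(-3 + g\right) \left(4 + g\right)}{6}$ ($q{\left(g \right)} = \frac{\left(g - 3\right) \left(g + 4\right)}{6} = \frac{\left(-3 + g\right) \left(4 + g\right)}{6}$)
$S{\left(G \right)} = 1 + G$ ($S{\left(G \right)} = G + 1 = 1 + G$)
$q{\left(7 \right)} + H{\left(11 \right)} S{\left(1 \right)} = \left(-2 + \frac{1}{6} \cdot 7 + \frac{7^{2}}{6}\right) - 6 \left(1 + 1\right) = \left(-2 + \frac{7}{6} + \frac{1}{6} \cdot 49\right) - 12 = \left(-2 + \frac{7}{6} + \frac{49}{6}\right) - 12 = \frac{22}{3} - 12 = - \frac{14}{3}$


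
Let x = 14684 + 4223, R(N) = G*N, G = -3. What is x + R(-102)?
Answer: 19213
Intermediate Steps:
R(N) = -3*N
x = 18907
x + R(-102) = 18907 - 3*(-102) = 18907 + 306 = 19213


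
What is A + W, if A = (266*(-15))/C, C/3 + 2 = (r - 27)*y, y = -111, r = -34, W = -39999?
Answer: -38679223/967 ≈ -39999.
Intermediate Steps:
C = 20307 (C = -6 + 3*((-34 - 27)*(-111)) = -6 + 3*(-61*(-111)) = -6 + 3*6771 = -6 + 20313 = 20307)
A = -190/967 (A = (266*(-15))/20307 = -3990*1/20307 = -190/967 ≈ -0.19648)
A + W = -190/967 - 39999 = -38679223/967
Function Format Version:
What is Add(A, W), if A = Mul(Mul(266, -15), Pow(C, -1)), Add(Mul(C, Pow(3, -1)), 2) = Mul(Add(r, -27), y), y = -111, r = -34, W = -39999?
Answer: Rational(-38679223, 967) ≈ -39999.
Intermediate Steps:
C = 20307 (C = Add(-6, Mul(3, Mul(Add(-34, -27), -111))) = Add(-6, Mul(3, Mul(-61, -111))) = Add(-6, Mul(3, 6771)) = Add(-6, 20313) = 20307)
A = Rational(-190, 967) (A = Mul(Mul(266, -15), Pow(20307, -1)) = Mul(-3990, Rational(1, 20307)) = Rational(-190, 967) ≈ -0.19648)
Add(A, W) = Add(Rational(-190, 967), -39999) = Rational(-38679223, 967)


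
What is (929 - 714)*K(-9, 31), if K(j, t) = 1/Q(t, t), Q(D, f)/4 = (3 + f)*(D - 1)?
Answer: 43/816 ≈ 0.052696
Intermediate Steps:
Q(D, f) = 4*(-1 + D)*(3 + f) (Q(D, f) = 4*((3 + f)*(D - 1)) = 4*((3 + f)*(-1 + D)) = 4*((-1 + D)*(3 + f)) = 4*(-1 + D)*(3 + f))
K(j, t) = 1/(-12 + 4*t**2 + 8*t) (K(j, t) = 1/(-12 - 4*t + 12*t + 4*t*t) = 1/(-12 - 4*t + 12*t + 4*t**2) = 1/(-12 + 4*t**2 + 8*t))
(929 - 714)*K(-9, 31) = (929 - 714)*(1/(4*(-3 + 31**2 + 2*31))) = 215*(1/(4*(-3 + 961 + 62))) = 215*((1/4)/1020) = 215*((1/4)*(1/1020)) = 215*(1/4080) = 43/816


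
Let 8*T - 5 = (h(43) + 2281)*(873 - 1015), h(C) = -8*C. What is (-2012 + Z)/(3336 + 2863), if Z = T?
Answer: -291145/49592 ≈ -5.8708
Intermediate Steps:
T = -275049/8 (T = 5/8 + ((-8*43 + 2281)*(873 - 1015))/8 = 5/8 + ((-344 + 2281)*(-142))/8 = 5/8 + (1937*(-142))/8 = 5/8 + (⅛)*(-275054) = 5/8 - 137527/4 = -275049/8 ≈ -34381.)
Z = -275049/8 ≈ -34381.
(-2012 + Z)/(3336 + 2863) = (-2012 - 275049/8)/(3336 + 2863) = -291145/8/6199 = -291145/8*1/6199 = -291145/49592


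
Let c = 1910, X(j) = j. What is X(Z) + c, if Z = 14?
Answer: 1924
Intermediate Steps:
X(Z) + c = 14 + 1910 = 1924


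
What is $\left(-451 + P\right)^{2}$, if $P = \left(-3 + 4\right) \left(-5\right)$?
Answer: $207936$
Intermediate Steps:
$P = -5$ ($P = 1 \left(-5\right) = -5$)
$\left(-451 + P\right)^{2} = \left(-451 - 5\right)^{2} = \left(-456\right)^{2} = 207936$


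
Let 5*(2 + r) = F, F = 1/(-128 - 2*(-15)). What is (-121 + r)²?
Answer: 3632593441/240100 ≈ 15130.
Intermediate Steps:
F = -1/98 (F = 1/(-128 + 30) = 1/(-98) = -1/98 ≈ -0.010204)
r = -981/490 (r = -2 + (⅕)*(-1/98) = -2 - 1/490 = -981/490 ≈ -2.0020)
(-121 + r)² = (-121 - 981/490)² = (-60271/490)² = 3632593441/240100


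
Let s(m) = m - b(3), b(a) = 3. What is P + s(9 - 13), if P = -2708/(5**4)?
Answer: -7083/625 ≈ -11.333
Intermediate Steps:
s(m) = -3 + m (s(m) = m - 1*3 = m - 3 = -3 + m)
P = -2708/625 ≈ -4.3328
P + s(9 - 13) = -2708/625 + (-3 + (9 - 13)) = -2708/625 + (-3 - 4) = -2708/625 - 7 = -7083/625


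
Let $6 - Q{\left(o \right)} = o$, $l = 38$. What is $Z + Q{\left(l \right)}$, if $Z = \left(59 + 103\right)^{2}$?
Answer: $26212$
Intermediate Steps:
$Q{\left(o \right)} = 6 - o$
$Z = 26244$ ($Z = 162^{2} = 26244$)
$Z + Q{\left(l \right)} = 26244 + \left(6 - 38\right) = 26244 - 32 = 26212$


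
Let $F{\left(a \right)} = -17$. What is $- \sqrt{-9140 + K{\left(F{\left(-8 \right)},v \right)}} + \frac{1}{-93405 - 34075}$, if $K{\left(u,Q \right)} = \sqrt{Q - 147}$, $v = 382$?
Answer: $- \frac{1}{127480} - i \sqrt{9140 - \sqrt{235}} \approx -7.8444 \cdot 10^{-6} - 95.523 i$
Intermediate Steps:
$K{\left(u,Q \right)} = \sqrt{-147 + Q}$
$- \sqrt{-9140 + K{\left(F{\left(-8 \right)},v \right)}} + \frac{1}{-93405 - 34075} = - \sqrt{-9140 + \sqrt{-147 + 382}} + \frac{1}{-93405 - 34075} = - \sqrt{-9140 + \sqrt{235}} + \frac{1}{-127480} = - \sqrt{-9140 + \sqrt{235}} - \frac{1}{127480} = - \frac{1}{127480} - \sqrt{-9140 + \sqrt{235}}$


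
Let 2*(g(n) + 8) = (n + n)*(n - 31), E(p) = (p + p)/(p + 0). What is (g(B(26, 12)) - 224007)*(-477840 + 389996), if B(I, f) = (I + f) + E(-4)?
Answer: 19646749820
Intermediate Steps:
E(p) = 2 (E(p) = (2*p)/p = 2)
B(I, f) = 2 + I + f (B(I, f) = (I + f) + 2 = 2 + I + f)
g(n) = -8 + n*(-31 + n) (g(n) = -8 + ((n + n)*(n - 31))/2 = -8 + ((2*n)*(-31 + n))/2 = -8 + (2*n*(-31 + n))/2 = -8 + n*(-31 + n))
(g(B(26, 12)) - 224007)*(-477840 + 389996) = ((-8 + (2 + 26 + 12)**2 - 31*(2 + 26 + 12)) - 224007)*(-477840 + 389996) = ((-8 + 40**2 - 31*40) - 224007)*(-87844) = ((-8 + 1600 - 1240) - 224007)*(-87844) = (352 - 224007)*(-87844) = -223655*(-87844) = 19646749820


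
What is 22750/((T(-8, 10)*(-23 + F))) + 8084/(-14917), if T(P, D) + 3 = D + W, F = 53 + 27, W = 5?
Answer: 166916147/5101614 ≈ 32.718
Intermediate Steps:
F = 80
T(P, D) = 2 + D (T(P, D) = -3 + (D + 5) = -3 + (5 + D) = 2 + D)
22750/((T(-8, 10)*(-23 + F))) + 8084/(-14917) = 22750/(((2 + 10)*(-23 + 80))) + 8084/(-14917) = 22750/((12*57)) + 8084*(-1/14917) = 22750/684 - 8084/14917 = 22750*(1/684) - 8084/14917 = 11375/342 - 8084/14917 = 166916147/5101614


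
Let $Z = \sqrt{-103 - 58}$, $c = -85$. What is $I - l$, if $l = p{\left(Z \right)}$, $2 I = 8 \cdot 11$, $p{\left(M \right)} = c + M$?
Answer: $129 - i \sqrt{161} \approx 129.0 - 12.689 i$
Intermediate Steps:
$Z = i \sqrt{161}$ ($Z = \sqrt{-161} = i \sqrt{161} \approx 12.689 i$)
$p{\left(M \right)} = -85 + M$
$I = 44$ ($I = \frac{8 \cdot 11}{2} = \frac{1}{2} \cdot 88 = 44$)
$l = -85 + i \sqrt{161} \approx -85.0 + 12.689 i$
$I - l = 44 - \left(-85 + i \sqrt{161}\right) = 44 + \left(85 - i \sqrt{161}\right) = 129 - i \sqrt{161}$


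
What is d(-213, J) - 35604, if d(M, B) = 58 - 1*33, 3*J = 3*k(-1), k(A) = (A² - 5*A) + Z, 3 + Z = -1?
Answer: -35579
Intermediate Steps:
Z = -4 (Z = -3 - 1 = -4)
k(A) = -4 + A² - 5*A (k(A) = (A² - 5*A) - 4 = -4 + A² - 5*A)
J = 2 (J = (3*(-4 + (-1)² - 5*(-1)))/3 = (3*(-4 + 1 + 5))/3 = (3*2)/3 = (⅓)*6 = 2)
d(M, B) = 25 (d(M, B) = 58 - 33 = 25)
d(-213, J) - 35604 = 25 - 35604 = -35579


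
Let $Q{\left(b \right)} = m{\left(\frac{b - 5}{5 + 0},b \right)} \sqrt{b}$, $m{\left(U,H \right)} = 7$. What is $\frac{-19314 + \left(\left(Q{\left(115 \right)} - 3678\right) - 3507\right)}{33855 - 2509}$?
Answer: $- \frac{26499}{31346} + \frac{\sqrt{115}}{4478} \approx -0.84298$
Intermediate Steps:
$Q{\left(b \right)} = 7 \sqrt{b}$
$\frac{-19314 + \left(\left(Q{\left(115 \right)} - 3678\right) - 3507\right)}{33855 - 2509} = \frac{-19314 - \left(7185 - 7 \sqrt{115}\right)}{33855 - 2509} = \frac{-19314 - \left(7185 - 7 \sqrt{115}\right)}{31346} = \left(-19314 - \left(7185 - 7 \sqrt{115}\right)\right) \frac{1}{31346} = \left(-26499 + 7 \sqrt{115}\right) \frac{1}{31346} = - \frac{26499}{31346} + \frac{\sqrt{115}}{4478}$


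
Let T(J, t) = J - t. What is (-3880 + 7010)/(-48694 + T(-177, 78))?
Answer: -3130/48949 ≈ -0.063944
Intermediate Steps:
(-3880 + 7010)/(-48694 + T(-177, 78)) = (-3880 + 7010)/(-48694 + (-177 - 1*78)) = 3130/(-48694 + (-177 - 78)) = 3130/(-48694 - 255) = 3130/(-48949) = 3130*(-1/48949) = -3130/48949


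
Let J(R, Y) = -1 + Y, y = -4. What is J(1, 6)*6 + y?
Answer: 26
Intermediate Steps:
J(1, 6)*6 + y = (-1 + 6)*6 - 4 = 5*6 - 4 = 30 - 4 = 26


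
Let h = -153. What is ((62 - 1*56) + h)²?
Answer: 21609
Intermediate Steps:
((62 - 1*56) + h)² = ((62 - 1*56) - 153)² = ((62 - 56) - 153)² = (6 - 153)² = (-147)² = 21609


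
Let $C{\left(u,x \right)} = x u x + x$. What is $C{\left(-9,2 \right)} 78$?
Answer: $-2652$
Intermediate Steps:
$C{\left(u,x \right)} = x + u x^{2}$ ($C{\left(u,x \right)} = u x x + x = u x^{2} + x = x + u x^{2}$)
$C{\left(-9,2 \right)} 78 = 2 \left(1 - 18\right) 78 = 2 \left(-17\right) 78 = \left(-34\right) 78 = -2652$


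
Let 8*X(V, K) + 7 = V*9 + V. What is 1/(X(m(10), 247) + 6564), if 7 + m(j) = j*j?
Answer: 8/53435 ≈ 0.00014971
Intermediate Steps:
m(j) = -7 + j² (m(j) = -7 + j*j = -7 + j²)
X(V, K) = -7/8 + 5*V/4 (X(V, K) = -7/8 + (V*9 + V)/8 = -7/8 + (9*V + V)/8 = -7/8 + (10*V)/8 = -7/8 + 5*V/4)
1/(X(m(10), 247) + 6564) = 1/((-7/8 + 5*(-7 + 10²)/4) + 6564) = 1/((-7/8 + 5*(-7 + 100)/4) + 6564) = 1/((-7/8 + (5/4)*93) + 6564) = 1/((-7/8 + 465/4) + 6564) = 1/(923/8 + 6564) = 1/(53435/8) = 8/53435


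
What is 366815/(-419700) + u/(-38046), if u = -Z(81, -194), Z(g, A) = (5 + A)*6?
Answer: -481059443/532263540 ≈ -0.90380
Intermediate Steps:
Z(g, A) = 30 + 6*A
u = 1134 (u = -(30 + 6*(-194)) = -(30 - 1164) = -1*(-1134) = 1134)
366815/(-419700) + u/(-38046) = 366815/(-419700) + 1134/(-38046) = 366815*(-1/419700) + 1134*(-1/38046) = -73363/83940 - 189/6341 = -481059443/532263540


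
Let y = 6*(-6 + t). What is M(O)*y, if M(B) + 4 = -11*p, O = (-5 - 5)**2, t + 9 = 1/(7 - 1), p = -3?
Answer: -2581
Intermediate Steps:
t = -53/6 (t = -9 + 1/(7 - 1) = -9 + 1/6 = -53/6 ≈ -8.8333)
O = 100 (O = (-10)**2 = 100)
y = -89 (y = 6*(-6 - 53/6) = 6*(-89/6) = -89)
M(B) = 29 (M(B) = -4 - 11*(-3) = -4 + 33 = 29)
M(O)*y = 29*(-89) = -2581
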